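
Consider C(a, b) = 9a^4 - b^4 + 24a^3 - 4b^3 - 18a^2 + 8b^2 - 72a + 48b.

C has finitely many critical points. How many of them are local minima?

C separates as a function of a plus a function of b, so ∇C=0 decouples.
∂C/∂a = 36(a - 1)(a + 1)(a + 2) = 0 at a ∈ {-2, -1, 1}; ∂C/∂b = -4(b - 2)(b + 2)(b + 3) = 0 at b ∈ {-3, -2, 2}.
The Hessian is diagonal: diag(C_aa, C_bb). Second derivatives: C_aa(-2)=108, C_aa(-1)=-72, C_aa(1)=216; C_bb(-3)=-20, C_bb(-2)=16, C_bb(2)=-80.
Local minima occur where both diagonal entries positive: (-2, -2), (1, -2). Count: 2.

2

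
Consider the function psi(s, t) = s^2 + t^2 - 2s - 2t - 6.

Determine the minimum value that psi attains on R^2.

psi(s,t) separates as P(s) + Q(t) − 6, so its minimum is min P + min Q − 6.
P'(s) = 2s - 2 vanishes at s ∈ {1}; Q'(t) = 2(t - 1) vanishes at t ∈ {1}.
Local minima of P (where P''>0): P(1)=-1. Local minima of Q: Q(1)=-1.
So the global minimum of psi is P(1) + Q(1) − 6 = -1 − 1 − 6 = -8, attained at (1, 1).

-8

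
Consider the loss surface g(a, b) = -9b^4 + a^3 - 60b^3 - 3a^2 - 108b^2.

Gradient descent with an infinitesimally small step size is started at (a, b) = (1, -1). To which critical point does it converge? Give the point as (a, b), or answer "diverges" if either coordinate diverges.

g is separable, so gradient descent decouples: a follows -∂g/∂a, b follows -∂g/∂b.
∂g/∂a = 3a(a - 2); at a=1 this is -3, so a increases.
∂g/∂b = -36b(b + 2)(b + 3); at b=-1 this is 72, so b decreases.
a converges to its nearest critical value 2 (a local min of the a-part); b converges to -2. The iterate converges to (2, -2).

(2, -2)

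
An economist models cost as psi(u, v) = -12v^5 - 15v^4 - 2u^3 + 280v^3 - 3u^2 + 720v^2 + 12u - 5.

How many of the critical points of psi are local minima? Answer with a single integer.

2

psi separates as a function of u plus a function of v, so ∇psi=0 decouples.
∂psi/∂u = -6(u - 1)(u + 2) = 0 at u ∈ {-2, 1}; ∂psi/∂v = -60v(v - 4)(v + 2)(v + 3) = 0 at v ∈ {-3, -2, 0, 4}.
The Hessian is diagonal: diag(psi_uu, psi_vv). Second derivatives: psi_uu(-2)=18, psi_uu(1)=-18; psi_vv(-3)=1260, psi_vv(-2)=-720, psi_vv(0)=1440, psi_vv(4)=-10080.
Local minima occur where both diagonal entries positive: (-2, -3), (-2, 0). Count: 2.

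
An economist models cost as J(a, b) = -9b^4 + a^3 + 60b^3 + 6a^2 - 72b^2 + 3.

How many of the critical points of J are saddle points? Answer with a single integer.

J separates as a function of a plus a function of b, so ∇J=0 decouples.
∂J/∂a = 3a(a + 4) = 0 at a ∈ {-4, 0}; ∂J/∂b = -36b(b - 4)(b - 1) = 0 at b ∈ {0, 1, 4}.
The Hessian is diagonal: diag(J_aa, J_bb). Second derivatives: J_aa(-4)=-12, J_aa(0)=12; J_bb(0)=-144, J_bb(1)=108, J_bb(4)=-432.
Saddle points occur where the two diagonal entries have opposite signs: (-4, 1), (0, 0), (0, 4). Count: 3.

3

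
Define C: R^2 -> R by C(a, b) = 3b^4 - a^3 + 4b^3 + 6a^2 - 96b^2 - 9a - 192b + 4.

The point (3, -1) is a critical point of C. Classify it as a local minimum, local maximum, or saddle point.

The mixed partial ∂²C/∂a∂b is 0, so the Hessian at any point is diag(C_aa, C_bb) = diag(6(-a + 2), 12(3b^2 + 2b - 16)).
At (3, -1): H = diag(-6, -180).
Both eigenvalues are negative, so H is negative definite: a local maximum.

local maximum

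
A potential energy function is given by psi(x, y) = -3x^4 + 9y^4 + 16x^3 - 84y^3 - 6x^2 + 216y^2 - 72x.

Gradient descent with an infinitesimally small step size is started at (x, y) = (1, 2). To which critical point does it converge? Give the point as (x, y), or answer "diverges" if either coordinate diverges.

psi is separable, so gradient descent decouples: x follows -∂psi/∂x, y follows -∂psi/∂y.
∂psi/∂x = -12(x - 3)(x - 2)(x + 1); at x=1 this is -48, so x increases.
∂psi/∂y = 36y(y - 4)(y - 3); at y=2 this is 144, so y decreases.
x converges to its nearest critical value 2 (a local min of the x-part); y converges to 0. The iterate converges to (2, 0).

(2, 0)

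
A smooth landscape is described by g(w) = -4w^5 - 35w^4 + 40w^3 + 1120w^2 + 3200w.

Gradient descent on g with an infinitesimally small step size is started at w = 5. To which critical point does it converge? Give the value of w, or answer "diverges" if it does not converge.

g'(w) = -20(w - 4)(w + 2)(w + 4)(w + 5), so g'(5) = -12600.
Gradient descent moves in the -g' direction, i.e. w is increasing.
There is no critical point above w=5, and g' keeps the same sign, so the iterate runs off to +∞.

diverges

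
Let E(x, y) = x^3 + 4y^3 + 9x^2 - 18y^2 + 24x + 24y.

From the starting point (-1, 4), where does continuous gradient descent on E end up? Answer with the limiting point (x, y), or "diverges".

(-2, 2)

E is separable, so gradient descent decouples: x follows -∂E/∂x, y follows -∂E/∂y.
∂E/∂x = 3(x + 2)(x + 4); at x=-1 this is 9, so x decreases.
∂E/∂y = 12(y - 2)(y - 1); at y=4 this is 72, so y decreases.
x converges to its nearest critical value -2 (a local min of the x-part); y converges to 2. The iterate converges to (-2, 2).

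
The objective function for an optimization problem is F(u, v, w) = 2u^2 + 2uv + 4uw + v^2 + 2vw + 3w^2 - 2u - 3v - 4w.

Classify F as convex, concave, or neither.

convex

F is quadratic, so its Hessian is the constant matrix H = [[4, 2, 4], [2, 2, 2], [4, 2, 6]].
Leading principal minors: 4, 4, 8.
All positive ⇒ H ≻ 0 ⇒ convex.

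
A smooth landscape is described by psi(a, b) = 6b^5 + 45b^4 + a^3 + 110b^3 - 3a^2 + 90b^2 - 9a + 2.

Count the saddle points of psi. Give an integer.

psi separates as a function of a plus a function of b, so ∇psi=0 decouples.
∂psi/∂a = 3(a - 3)(a + 1) = 0 at a ∈ {-1, 3}; ∂psi/∂b = 30b(b + 1)(b + 2)(b + 3) = 0 at b ∈ {-3, -2, -1, 0}.
The Hessian is diagonal: diag(psi_aa, psi_bb). Second derivatives: psi_aa(-1)=-12, psi_aa(3)=12; psi_bb(-3)=-180, psi_bb(-2)=60, psi_bb(-1)=-60, psi_bb(0)=180.
Saddle points occur where the two diagonal entries have opposite signs: (-1, -2), (-1, 0), (3, -3), (3, -1). Count: 4.

4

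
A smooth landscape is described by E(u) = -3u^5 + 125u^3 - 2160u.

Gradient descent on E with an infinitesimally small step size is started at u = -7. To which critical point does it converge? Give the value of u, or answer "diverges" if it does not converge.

E'(u) = -15(u - 4)(u - 3)(u + 3)(u + 4), so E'(-7) = -19800.
Gradient descent moves in the -E' direction, i.e. u is increasing.
The nearest critical point in that direction is u = -4, where E'' = 840 > 0 (a local minimum). The iterate converges there.

-4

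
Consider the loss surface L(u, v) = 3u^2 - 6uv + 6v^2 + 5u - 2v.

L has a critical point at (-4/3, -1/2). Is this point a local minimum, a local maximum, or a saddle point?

The Hessian of L is constant: H = [[6, -6], [-6, 12]].
det(H) = 6·12 − (-6)² = 36.
det(H) > 0 and tr(H) = 18 > 0, so H is positive definite and the point is a local minimum.

local minimum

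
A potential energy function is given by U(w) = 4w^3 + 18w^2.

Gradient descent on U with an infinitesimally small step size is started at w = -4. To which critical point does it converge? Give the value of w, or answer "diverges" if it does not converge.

U'(w) = 12w(w + 3), so U'(-4) = 48.
Gradient descent moves in the -U' direction, i.e. w is decreasing.
There is no critical point below w=-4, and U' keeps the same sign, so the iterate runs off to −∞.

diverges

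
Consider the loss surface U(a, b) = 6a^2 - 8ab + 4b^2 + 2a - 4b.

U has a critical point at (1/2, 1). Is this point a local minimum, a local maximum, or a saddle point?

local minimum

The Hessian of U is constant: H = [[12, -8], [-8, 8]].
det(H) = 12·8 − (-8)² = 32.
det(H) > 0 and tr(H) = 20 > 0, so H is positive definite and the point is a local minimum.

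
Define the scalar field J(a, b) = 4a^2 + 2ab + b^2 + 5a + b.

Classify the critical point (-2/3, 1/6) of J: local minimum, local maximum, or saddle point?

local minimum

The Hessian of J is constant: H = [[8, 2], [2, 2]].
det(H) = 8·2 − 2² = 12.
det(H) > 0 and tr(H) = 10 > 0, so H is positive definite and the point is a local minimum.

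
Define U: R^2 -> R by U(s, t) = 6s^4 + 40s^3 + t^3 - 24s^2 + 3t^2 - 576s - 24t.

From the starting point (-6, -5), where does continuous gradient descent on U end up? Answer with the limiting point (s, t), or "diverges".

U is separable, so gradient descent decouples: s follows -∂U/∂s, t follows -∂U/∂t.
∂U/∂s = 24(s - 2)(s + 3)(s + 4); at s=-6 this is -1152, so s increases.
∂U/∂t = 3(t - 2)(t + 4); at t=-5 this is 21, so t decreases.
The t-coordinate has no critical point in that direction and runs off to infinity.

diverges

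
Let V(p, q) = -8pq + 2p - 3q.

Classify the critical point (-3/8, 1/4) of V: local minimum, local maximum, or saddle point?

The Hessian of V is constant: H = [[0, -8], [-8, 0]].
det(H) = 0·0 − (-8)² = -64.
Since det(H) < 0, H is indefinite and the critical point is a saddle point.

saddle point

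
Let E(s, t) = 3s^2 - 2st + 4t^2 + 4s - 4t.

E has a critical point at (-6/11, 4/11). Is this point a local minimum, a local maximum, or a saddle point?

local minimum

The Hessian of E is constant: H = [[6, -2], [-2, 8]].
det(H) = 6·8 − (-2)² = 44.
det(H) > 0 and tr(H) = 14 > 0, so H is positive definite and the point is a local minimum.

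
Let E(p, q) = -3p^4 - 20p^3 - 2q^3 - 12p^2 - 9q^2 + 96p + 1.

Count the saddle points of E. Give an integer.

3

E separates as a function of p plus a function of q, so ∇E=0 decouples.
∂E/∂p = -12(p - 1)(p + 2)(p + 4) = 0 at p ∈ {-4, -2, 1}; ∂E/∂q = -6q(q + 3) = 0 at q ∈ {-3, 0}.
The Hessian is diagonal: diag(E_pp, E_qq). Second derivatives: E_pp(-4)=-120, E_pp(-2)=72, E_pp(1)=-180; E_qq(-3)=18, E_qq(0)=-18.
Saddle points occur where the two diagonal entries have opposite signs: (-4, -3), (-2, 0), (1, -3). Count: 3.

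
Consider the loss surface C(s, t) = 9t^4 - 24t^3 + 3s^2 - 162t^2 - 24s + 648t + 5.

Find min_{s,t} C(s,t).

-2068

C(s,t) separates as P(s) + Q(t) + 5, so its minimum is min P + min Q + 5.
P'(s) = 6s - 24 vanishes at s ∈ {4}; Q'(t) = 36(t - 3)(t - 2)(t + 3) vanishes at t ∈ {-3, 2, 3}.
Local minima of P (where P''>0): P(4)=-48. Local minima of Q: Q(-3)=-2025, Q(3)=567.
So the global minimum of C is P(4) + Q(-3) + 5 = -48 − 2025 + 5 = -2068, attained at (4, -3).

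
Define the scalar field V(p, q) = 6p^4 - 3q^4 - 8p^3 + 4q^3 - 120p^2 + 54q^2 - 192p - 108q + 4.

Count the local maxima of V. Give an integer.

2

V separates as a function of p plus a function of q, so ∇V=0 decouples.
∂V/∂p = 24(p - 4)(p + 1)(p + 2) = 0 at p ∈ {-2, -1, 4}; ∂V/∂q = -12(q - 3)(q - 1)(q + 3) = 0 at q ∈ {-3, 1, 3}.
The Hessian is diagonal: diag(V_pp, V_qq). Second derivatives: V_pp(-2)=144, V_pp(-1)=-120, V_pp(4)=720; V_qq(-3)=-288, V_qq(1)=96, V_qq(3)=-144.
Local maxima occur where both diagonal entries negative: (-1, -3), (-1, 3). Count: 2.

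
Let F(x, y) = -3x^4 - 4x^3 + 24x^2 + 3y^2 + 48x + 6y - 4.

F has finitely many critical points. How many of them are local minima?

F separates as a function of x plus a function of y, so ∇F=0 decouples.
∂F/∂x = -12(x - 2)(x + 1)(x + 2) = 0 at x ∈ {-2, -1, 2}; ∂F/∂y = 6(y + 1) = 0 at y ∈ {-1}.
The Hessian is diagonal: diag(F_xx, F_yy). Second derivatives: F_xx(-2)=-48, F_xx(-1)=36, F_xx(2)=-144; F_yy(-1)=6.
Local minima occur where both diagonal entries positive: (-1, -1). Count: 1.

1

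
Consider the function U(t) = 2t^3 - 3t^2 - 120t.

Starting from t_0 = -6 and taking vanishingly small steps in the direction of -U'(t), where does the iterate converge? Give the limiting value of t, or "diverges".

U'(t) = 6(t - 5)(t + 4), so U'(-6) = 132.
Gradient descent moves in the -U' direction, i.e. t is decreasing.
There is no critical point below t=-6, and U' keeps the same sign, so the iterate runs off to −∞.

diverges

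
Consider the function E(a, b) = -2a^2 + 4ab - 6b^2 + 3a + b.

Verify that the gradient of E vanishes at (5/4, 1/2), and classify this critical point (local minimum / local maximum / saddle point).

local maximum

∇E = (-4a + 4b + 3, 4a - 12b + 1); substituting (5/4, 1/2) gives ∇E = (0, 0), so (5/4, 1/2) is indeed a critical point.
The Hessian of E is constant: H = [[-4, 4], [4, -12]].
det(H) = (-4)·(-12) − 4² = 32.
det(H) > 0 and tr(H) = -16 < 0, so H is negative definite and the point is a local maximum.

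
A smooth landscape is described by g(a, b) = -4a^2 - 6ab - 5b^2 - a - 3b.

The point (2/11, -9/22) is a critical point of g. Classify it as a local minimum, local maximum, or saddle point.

The Hessian of g is constant: H = [[-8, -6], [-6, -10]].
det(H) = (-8)·(-10) − (-6)² = 44.
det(H) > 0 and tr(H) = -18 < 0, so H is negative definite and the point is a local maximum.

local maximum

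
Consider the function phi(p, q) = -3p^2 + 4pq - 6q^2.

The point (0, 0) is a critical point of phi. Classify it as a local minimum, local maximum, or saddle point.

local maximum

The Hessian of phi is constant: H = [[-6, 4], [4, -12]].
det(H) = (-6)·(-12) − 4² = 56.
det(H) > 0 and tr(H) = -18 < 0, so H is negative definite and the point is a local maximum.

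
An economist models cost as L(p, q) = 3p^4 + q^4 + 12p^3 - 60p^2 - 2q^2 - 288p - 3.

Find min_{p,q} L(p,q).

L(p,q) separates as A(p) + B(q) − 3, so its minimum is min A + min B − 3.
A'(p) = 12(p - 3)(p + 2)(p + 4) vanishes at p ∈ {-4, -2, 3}; B'(q) = 4q(q - 1)(q + 1) vanishes at q ∈ {-1, 0, 1}.
Local minima of A (where A''>0): A(-4)=192, A(3)=-837. Local minima of B: B(-1)=-1, B(1)=-1.
So the global minimum of L is A(3) + B(-1) − 3 = -837 − 1 − 3 = -841, attained at (3, -1).

-841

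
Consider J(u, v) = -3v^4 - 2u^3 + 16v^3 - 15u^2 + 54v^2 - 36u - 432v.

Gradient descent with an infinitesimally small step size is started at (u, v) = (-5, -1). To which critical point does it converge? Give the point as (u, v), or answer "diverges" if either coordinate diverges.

J is separable, so gradient descent decouples: u follows -∂J/∂u, v follows -∂J/∂v.
∂J/∂u = -6(u + 2)(u + 3); at u=-5 this is -36, so u increases.
∂J/∂v = -12(v - 4)(v - 3)(v + 3); at v=-1 this is -480, so v increases.
u converges to its nearest critical value -3 (a local min of the u-part); v converges to 3. The iterate converges to (-3, 3).

(-3, 3)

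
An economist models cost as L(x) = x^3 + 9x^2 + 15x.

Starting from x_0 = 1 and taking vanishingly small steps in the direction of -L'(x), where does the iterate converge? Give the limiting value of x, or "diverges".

L'(x) = 3(x + 1)(x + 5), so L'(1) = 36.
Gradient descent moves in the -L' direction, i.e. x is decreasing.
The nearest critical point in that direction is x = -1, where L'' = 12 > 0 (a local minimum). The iterate converges there.

-1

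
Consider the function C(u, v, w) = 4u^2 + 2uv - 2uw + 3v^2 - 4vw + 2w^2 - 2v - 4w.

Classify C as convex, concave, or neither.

C is quadratic, so its Hessian is the constant matrix H = [[8, 2, -2], [2, 6, -4], [-2, -4, 4]].
Leading principal minors: 8, 44, 56.
All positive ⇒ H ≻ 0 ⇒ convex.

convex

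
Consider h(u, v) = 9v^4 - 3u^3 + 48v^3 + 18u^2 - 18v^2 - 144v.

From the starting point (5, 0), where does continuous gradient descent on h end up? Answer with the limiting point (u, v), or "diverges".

h is separable, so gradient descent decouples: u follows -∂h/∂u, v follows -∂h/∂v.
∂h/∂u = -9u(u - 4); at u=5 this is -45, so u increases.
∂h/∂v = 36(v - 1)(v + 1)(v + 4); at v=0 this is -144, so v increases.
The u-coordinate has no critical point in that direction and runs off to infinity.

diverges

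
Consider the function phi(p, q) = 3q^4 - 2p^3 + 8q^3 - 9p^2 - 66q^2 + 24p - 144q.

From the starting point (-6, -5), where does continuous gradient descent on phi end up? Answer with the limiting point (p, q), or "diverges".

phi is separable, so gradient descent decouples: p follows -∂phi/∂p, q follows -∂phi/∂q.
∂phi/∂p = -6(p - 1)(p + 4); at p=-6 this is -84, so p increases.
∂phi/∂q = 12(q - 3)(q + 1)(q + 4); at q=-5 this is -384, so q increases.
p converges to its nearest critical value -4 (a local min of the p-part); q converges to -4. The iterate converges to (-4, -4).

(-4, -4)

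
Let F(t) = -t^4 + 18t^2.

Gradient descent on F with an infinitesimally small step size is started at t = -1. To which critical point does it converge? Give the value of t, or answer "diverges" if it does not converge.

F'(t) = -4t(t - 3)(t + 3), so F'(-1) = -32.
Gradient descent moves in the -F' direction, i.e. t is increasing.
The nearest critical point in that direction is t = 0, where F'' = 36 > 0 (a local minimum). The iterate converges there.

0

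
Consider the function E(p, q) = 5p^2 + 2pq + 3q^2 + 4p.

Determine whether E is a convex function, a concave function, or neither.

convex

E is quadratic, so its Hessian is the constant matrix H = [[10, 2], [2, 6]].
det(H) = 56, tr(H) = 16.
det(H) > 0 and tr(H) > 0, so H is positive definite everywhere: convex.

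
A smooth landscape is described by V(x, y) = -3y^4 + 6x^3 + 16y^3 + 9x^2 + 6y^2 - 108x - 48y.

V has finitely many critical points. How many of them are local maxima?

V separates as a function of x plus a function of y, so ∇V=0 decouples.
∂V/∂x = 18(x - 2)(x + 3) = 0 at x ∈ {-3, 2}; ∂V/∂y = -12(y - 4)(y - 1)(y + 1) = 0 at y ∈ {-1, 1, 4}.
The Hessian is diagonal: diag(V_xx, V_yy). Second derivatives: V_xx(-3)=-90, V_xx(2)=90; V_yy(-1)=-120, V_yy(1)=72, V_yy(4)=-180.
Local maxima occur where both diagonal entries negative: (-3, -1), (-3, 4). Count: 2.

2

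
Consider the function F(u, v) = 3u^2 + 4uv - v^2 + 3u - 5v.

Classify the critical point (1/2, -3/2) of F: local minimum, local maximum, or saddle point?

The Hessian of F is constant: H = [[6, 4], [4, -2]].
det(H) = 6·(-2) − 4² = -28.
Since det(H) < 0, H is indefinite and the critical point is a saddle point.

saddle point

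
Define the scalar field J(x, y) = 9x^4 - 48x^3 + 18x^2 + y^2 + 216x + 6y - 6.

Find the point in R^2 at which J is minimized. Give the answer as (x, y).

(-1, -3)

J(x,y) separates as P(x) + Q(y) − 6, so its minimum is min P + min Q − 6.
P'(x) = 36(x - 3)(x - 2)(x + 1) vanishes at x ∈ {-1, 2, 3}; Q'(y) = 2y + 6 vanishes at y ∈ {-3}.
Local minima of P (where P''>0): P(-1)=-141, P(3)=243. Local minima of Q: Q(-3)=-9.
So the global minimum of J is P(-1) + Q(-3) − 6 = -141 − 9 − 6 = -156, attained at (-1, -3).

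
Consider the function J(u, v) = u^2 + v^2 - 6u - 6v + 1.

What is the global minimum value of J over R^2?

-17

J(u,v) separates as P(u) + Q(v) + 1, so its minimum is min P + min Q + 1.
P'(u) = 2u - 6 vanishes at u ∈ {3}; Q'(v) = 2v - 6 vanishes at v ∈ {3}.
Local minima of P (where P''>0): P(3)=-9. Local minima of Q: Q(3)=-9.
So the global minimum of J is P(3) + Q(3) + 1 = -9 − 9 + 1 = -17, attained at (3, 3).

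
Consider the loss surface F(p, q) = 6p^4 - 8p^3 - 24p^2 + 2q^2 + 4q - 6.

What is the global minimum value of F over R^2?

-72

F(p,q) separates as A(p) + B(q) − 6, so its minimum is min A + min B − 6.
A'(p) = 24p(p - 2)(p + 1) vanishes at p ∈ {-1, 0, 2}; B'(q) = 4q + 4 vanishes at q ∈ {-1}.
Local minima of A (where A''>0): A(-1)=-10, A(2)=-64. Local minima of B: B(-1)=-2.
So the global minimum of F is A(2) + B(-1) − 6 = -64 − 2 − 6 = -72, attained at (2, -1).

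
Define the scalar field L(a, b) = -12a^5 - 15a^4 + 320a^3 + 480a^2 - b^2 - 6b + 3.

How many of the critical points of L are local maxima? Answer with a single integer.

2

L separates as a function of a plus a function of b, so ∇L=0 decouples.
∂L/∂a = -60a(a - 4)(a + 1)(a + 4) = 0 at a ∈ {-4, -1, 0, 4}; ∂L/∂b = -2(b + 3) = 0 at b ∈ {-3}.
The Hessian is diagonal: diag(L_aa, L_bb). Second derivatives: L_aa(-4)=5760, L_aa(-1)=-900, L_aa(0)=960, L_aa(4)=-9600; L_bb(-3)=-2.
Local maxima occur where both diagonal entries negative: (-1, -3), (4, -3). Count: 2.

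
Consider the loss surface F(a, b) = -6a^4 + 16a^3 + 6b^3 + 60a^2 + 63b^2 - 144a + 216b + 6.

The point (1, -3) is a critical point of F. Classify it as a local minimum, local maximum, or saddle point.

local minimum

The mixed partial ∂²F/∂a∂b is 0, so the Hessian at any point is diag(F_aa, F_bb) = diag(24(-3a^2 + 4a + 5), 18(2b + 7)).
At (1, -3): H = diag(144, 18).
Both eigenvalues are positive, so H is positive definite: a local minimum.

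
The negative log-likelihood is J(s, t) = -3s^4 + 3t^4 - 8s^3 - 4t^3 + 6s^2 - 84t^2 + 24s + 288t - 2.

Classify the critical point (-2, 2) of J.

local maximum

The mixed partial ∂²J/∂s∂t is 0, so the Hessian at any point is diag(J_ss, J_tt) = diag(12(-3s^2 - 4s + 1), 12(3t^2 - 2t - 14)).
At (-2, 2): H = diag(-36, -72).
Both eigenvalues are negative, so H is negative definite: a local maximum.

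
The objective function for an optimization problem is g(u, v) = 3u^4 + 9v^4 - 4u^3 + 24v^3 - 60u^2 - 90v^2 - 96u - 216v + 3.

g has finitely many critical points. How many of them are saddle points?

g separates as a function of u plus a function of v, so ∇g=0 decouples.
∂g/∂u = 12(u - 4)(u + 1)(u + 2) = 0 at u ∈ {-2, -1, 4}; ∂g/∂v = 36(v - 2)(v + 1)(v + 3) = 0 at v ∈ {-3, -1, 2}.
The Hessian is diagonal: diag(g_uu, g_vv). Second derivatives: g_uu(-2)=72, g_uu(-1)=-60, g_uu(4)=360; g_vv(-3)=360, g_vv(-1)=-216, g_vv(2)=540.
Saddle points occur where the two diagonal entries have opposite signs: (-2, -1), (-1, -3), (-1, 2), (4, -1). Count: 4.

4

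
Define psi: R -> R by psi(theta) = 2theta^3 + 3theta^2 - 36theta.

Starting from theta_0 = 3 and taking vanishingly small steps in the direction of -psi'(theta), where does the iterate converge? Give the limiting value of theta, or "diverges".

psi'(theta) = 6(theta - 2)(theta + 3), so psi'(3) = 36.
Gradient descent moves in the -psi' direction, i.e. theta is decreasing.
The nearest critical point in that direction is theta = 2, where psi'' = 30 > 0 (a local minimum). The iterate converges there.

2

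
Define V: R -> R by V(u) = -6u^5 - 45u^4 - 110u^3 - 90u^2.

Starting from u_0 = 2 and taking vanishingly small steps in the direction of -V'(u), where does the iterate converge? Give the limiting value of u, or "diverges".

V'(u) = -30u(u + 1)(u + 2)(u + 3), so V'(2) = -3600.
Gradient descent moves in the -V' direction, i.e. u is increasing.
There is no critical point above u=2, and V' keeps the same sign, so the iterate runs off to +∞.

diverges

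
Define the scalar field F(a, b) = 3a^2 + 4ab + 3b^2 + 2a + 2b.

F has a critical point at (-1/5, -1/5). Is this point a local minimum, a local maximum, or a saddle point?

local minimum

The Hessian of F is constant: H = [[6, 4], [4, 6]].
det(H) = 6·6 − 4² = 20.
det(H) > 0 and tr(H) = 12 > 0, so H is positive definite and the point is a local minimum.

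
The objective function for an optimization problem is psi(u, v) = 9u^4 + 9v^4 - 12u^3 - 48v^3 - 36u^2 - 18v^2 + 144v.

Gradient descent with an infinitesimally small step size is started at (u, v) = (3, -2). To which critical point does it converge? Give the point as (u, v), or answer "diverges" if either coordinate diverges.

(2, -1)

psi is separable, so gradient descent decouples: u follows -∂psi/∂u, v follows -∂psi/∂v.
∂psi/∂u = 36u(u - 2)(u + 1); at u=3 this is 432, so u decreases.
∂psi/∂v = 36(v - 4)(v - 1)(v + 1); at v=-2 this is -648, so v increases.
u converges to its nearest critical value 2 (a local min of the u-part); v converges to -1. The iterate converges to (2, -1).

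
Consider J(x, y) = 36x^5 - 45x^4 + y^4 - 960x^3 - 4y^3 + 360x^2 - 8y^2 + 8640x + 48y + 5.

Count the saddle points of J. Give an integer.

6

J separates as a function of x plus a function of y, so ∇J=0 decouples.
∂J/∂x = 180(x - 4)(x - 2)(x + 2)(x + 3) = 0 at x ∈ {-3, -2, 2, 4}; ∂J/∂y = 4(y - 3)(y - 2)(y + 2) = 0 at y ∈ {-2, 2, 3}.
The Hessian is diagonal: diag(J_xx, J_yy). Second derivatives: J_xx(-3)=-6300, J_xx(-2)=4320, J_xx(2)=-7200, J_xx(4)=15120; J_yy(-2)=80, J_yy(2)=-16, J_yy(3)=20.
Saddle points occur where the two diagonal entries have opposite signs: (-3, -2), (-3, 3), (-2, 2), (2, -2), (2, 3), (4, 2). Count: 6.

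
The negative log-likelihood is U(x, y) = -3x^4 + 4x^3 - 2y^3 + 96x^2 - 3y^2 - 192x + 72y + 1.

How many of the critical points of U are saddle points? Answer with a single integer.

3

U separates as a function of x plus a function of y, so ∇U=0 decouples.
∂U/∂x = -12(x - 4)(x - 1)(x + 4) = 0 at x ∈ {-4, 1, 4}; ∂U/∂y = -6(y - 3)(y + 4) = 0 at y ∈ {-4, 3}.
The Hessian is diagonal: diag(U_xx, U_yy). Second derivatives: U_xx(-4)=-480, U_xx(1)=180, U_xx(4)=-288; U_yy(-4)=42, U_yy(3)=-42.
Saddle points occur where the two diagonal entries have opposite signs: (-4, -4), (1, 3), (4, -4). Count: 3.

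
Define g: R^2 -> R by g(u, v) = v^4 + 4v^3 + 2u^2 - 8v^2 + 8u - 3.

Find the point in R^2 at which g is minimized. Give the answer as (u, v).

g(u,v) separates as P(u) + Q(v) − 3, so its minimum is min P + min Q − 3.
P'(u) = 4u + 8 vanishes at u ∈ {-2}; Q'(v) = 4v(v - 1)(v + 4) vanishes at v ∈ {-4, 0, 1}.
Local minima of P (where P''>0): P(-2)=-8. Local minima of Q: Q(-4)=-128, Q(1)=-3.
So the global minimum of g is P(-2) + Q(-4) − 3 = -8 − 128 − 3 = -139, attained at (-2, -4).

(-2, -4)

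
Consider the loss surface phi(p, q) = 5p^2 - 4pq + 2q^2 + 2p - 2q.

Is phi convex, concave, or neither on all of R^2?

convex

phi is quadratic, so its Hessian is the constant matrix H = [[10, -4], [-4, 4]].
det(H) = 24, tr(H) = 14.
det(H) > 0 and tr(H) > 0, so H is positive definite everywhere: convex.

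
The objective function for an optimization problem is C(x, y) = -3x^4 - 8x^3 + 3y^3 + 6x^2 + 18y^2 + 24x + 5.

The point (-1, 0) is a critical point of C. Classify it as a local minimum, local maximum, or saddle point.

local minimum

The mixed partial ∂²C/∂x∂y is 0, so the Hessian at any point is diag(C_xx, C_yy) = diag(12(-3x^2 - 4x + 1), 18(y + 2)).
At (-1, 0): H = diag(24, 36).
Both eigenvalues are positive, so H is positive definite: a local minimum.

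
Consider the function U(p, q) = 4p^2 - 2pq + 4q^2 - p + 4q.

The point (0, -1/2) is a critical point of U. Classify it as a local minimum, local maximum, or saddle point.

local minimum

The Hessian of U is constant: H = [[8, -2], [-2, 8]].
det(H) = 8·8 − (-2)² = 60.
det(H) > 0 and tr(H) = 16 > 0, so H is positive definite and the point is a local minimum.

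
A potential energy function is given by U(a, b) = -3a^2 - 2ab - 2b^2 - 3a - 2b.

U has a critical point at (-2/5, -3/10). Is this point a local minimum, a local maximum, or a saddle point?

The Hessian of U is constant: H = [[-6, -2], [-2, -4]].
det(H) = (-6)·(-4) − (-2)² = 20.
det(H) > 0 and tr(H) = -10 < 0, so H is negative definite and the point is a local maximum.

local maximum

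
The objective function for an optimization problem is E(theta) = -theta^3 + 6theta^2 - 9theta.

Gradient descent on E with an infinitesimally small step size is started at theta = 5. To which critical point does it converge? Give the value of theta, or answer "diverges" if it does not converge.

diverges

E'(theta) = -3(theta - 3)(theta - 1), so E'(5) = -24.
Gradient descent moves in the -E' direction, i.e. theta is increasing.
There is no critical point above theta=5, and E' keeps the same sign, so the iterate runs off to +∞.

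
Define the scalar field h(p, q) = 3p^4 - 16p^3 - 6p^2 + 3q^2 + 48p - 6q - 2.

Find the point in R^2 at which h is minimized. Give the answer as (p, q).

h(p,q) separates as A(p) + B(q) − 2, so its minimum is min A + min B − 2.
A'(p) = 12(p - 4)(p - 1)(p + 1) vanishes at p ∈ {-1, 1, 4}; B'(q) = 6q - 6 vanishes at q ∈ {1}.
Local minima of A (where A''>0): A(-1)=-35, A(4)=-160. Local minima of B: B(1)=-3.
So the global minimum of h is A(4) + B(1) − 2 = -160 − 3 − 2 = -165, attained at (4, 1).

(4, 1)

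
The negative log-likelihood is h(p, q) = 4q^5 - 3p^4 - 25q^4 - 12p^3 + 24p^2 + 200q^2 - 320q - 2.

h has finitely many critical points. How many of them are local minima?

h separates as a function of p plus a function of q, so ∇h=0 decouples.
∂h/∂p = -12p(p - 1)(p + 4) = 0 at p ∈ {-4, 0, 1}; ∂h/∂q = 20(q - 4)(q - 2)(q - 1)(q + 2) = 0 at q ∈ {-2, 1, 2, 4}.
The Hessian is diagonal: diag(h_pp, h_qq). Second derivatives: h_pp(-4)=-240, h_pp(0)=48, h_pp(1)=-60; h_qq(-2)=-1440, h_qq(1)=180, h_qq(2)=-160, h_qq(4)=720.
Local minima occur where both diagonal entries positive: (0, 1), (0, 4). Count: 2.

2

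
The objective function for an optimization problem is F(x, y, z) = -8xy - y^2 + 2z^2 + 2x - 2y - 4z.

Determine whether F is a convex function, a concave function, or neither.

neither

F is quadratic, so its Hessian is the constant matrix H = [[0, -8, 0], [-8, -2, 0], [0, 0, 4]].
Leading principal minors: 0, -64, -256.
Neither pattern holds ⇒ H is indefinite ⇒ neither convex nor concave.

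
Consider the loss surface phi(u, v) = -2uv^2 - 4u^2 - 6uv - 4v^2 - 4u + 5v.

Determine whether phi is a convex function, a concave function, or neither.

neither

The term -2uv^2 is cubic, so the Hessian is not constant.
∂²phi/∂v² = -4u - 8, which takes both signs as u varies (negative for sufficiently large u). A diagonal entry of the Hessian changing sign means the Hessian is neither positive- nor negative-semidefinite on all of R^2.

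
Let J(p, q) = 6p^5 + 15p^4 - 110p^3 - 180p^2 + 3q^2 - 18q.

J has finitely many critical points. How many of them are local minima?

J separates as a function of p plus a function of q, so ∇J=0 decouples.
∂J/∂p = 30p(p - 3)(p + 1)(p + 4) = 0 at p ∈ {-4, -1, 0, 3}; ∂J/∂q = 6(q - 3) = 0 at q ∈ {3}.
The Hessian is diagonal: diag(J_pp, J_qq). Second derivatives: J_pp(-4)=-2520, J_pp(-1)=360, J_pp(0)=-360, J_pp(3)=2520; J_qq(3)=6.
Local minima occur where both diagonal entries positive: (-1, 3), (3, 3). Count: 2.

2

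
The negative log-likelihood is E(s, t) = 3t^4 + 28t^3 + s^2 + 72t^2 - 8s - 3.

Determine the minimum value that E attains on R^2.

E(s,t) separates as P(s) + Q(t) − 3, so its minimum is min P + min Q − 3.
P'(s) = 2s - 8 vanishes at s ∈ {4}; Q'(t) = 12t(t + 3)(t + 4) vanishes at t ∈ {-4, -3, 0}.
Local minima of P (where P''>0): P(4)=-16. Local minima of Q: Q(-4)=128, Q(0)=0.
So the global minimum of E is P(4) + Q(0) − 3 = -16 + 0 − 3 = -19, attained at (4, 0).

-19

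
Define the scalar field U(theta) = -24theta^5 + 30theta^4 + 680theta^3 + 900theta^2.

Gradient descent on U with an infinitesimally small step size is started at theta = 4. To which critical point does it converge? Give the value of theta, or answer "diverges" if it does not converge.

0

U'(theta) = -120theta(theta - 5)(theta + 1)(theta + 3), so U'(4) = 16800.
Gradient descent moves in the -U' direction, i.e. theta is decreasing.
The nearest critical point in that direction is theta = 0, where U'' = 1800 > 0 (a local minimum). The iterate converges there.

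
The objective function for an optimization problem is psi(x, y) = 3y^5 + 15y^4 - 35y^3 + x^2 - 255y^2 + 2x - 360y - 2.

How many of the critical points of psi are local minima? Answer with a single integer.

2

psi separates as a function of x plus a function of y, so ∇psi=0 decouples.
∂psi/∂x = 2(x + 1) = 0 at x ∈ {-1}; ∂psi/∂y = 15(y - 3)(y + 1)(y + 2)(y + 4) = 0 at y ∈ {-4, -2, -1, 3}.
The Hessian is diagonal: diag(psi_xx, psi_yy). Second derivatives: psi_xx(-1)=2; psi_yy(-4)=-630, psi_yy(-2)=150, psi_yy(-1)=-180, psi_yy(3)=2100.
Local minima occur where both diagonal entries positive: (-1, -2), (-1, 3). Count: 2.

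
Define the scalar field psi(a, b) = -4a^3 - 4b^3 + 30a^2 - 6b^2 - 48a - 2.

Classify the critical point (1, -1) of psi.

local minimum

The mixed partial ∂²psi/∂a∂b is 0, so the Hessian at any point is diag(psi_aa, psi_bb) = diag(12(-2a + 5), -12(2b + 1)).
At (1, -1): H = diag(36, 12).
Both eigenvalues are positive, so H is positive definite: a local minimum.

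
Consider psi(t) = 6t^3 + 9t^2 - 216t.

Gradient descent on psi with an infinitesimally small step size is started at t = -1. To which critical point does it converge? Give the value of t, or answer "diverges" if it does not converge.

3

psi'(t) = 18(t - 3)(t + 4), so psi'(-1) = -216.
Gradient descent moves in the -psi' direction, i.e. t is increasing.
The nearest critical point in that direction is t = 3, where psi'' = 126 > 0 (a local minimum). The iterate converges there.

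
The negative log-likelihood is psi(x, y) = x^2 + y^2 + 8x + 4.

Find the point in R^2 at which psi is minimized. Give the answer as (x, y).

(-4, 0)

psi(x,y) separates as P(x) + Q(y) + 4, so its minimum is min P + min Q + 4.
P'(x) = 2x + 8 vanishes at x ∈ {-4}; Q'(y) = 2y vanishes at y ∈ {0}.
Local minima of P (where P''>0): P(-4)=-16. Local minima of Q: Q(0)=0.
So the global minimum of psi is P(-4) + Q(0) + 4 = -16 + 0 + 4 = -12, attained at (-4, 0).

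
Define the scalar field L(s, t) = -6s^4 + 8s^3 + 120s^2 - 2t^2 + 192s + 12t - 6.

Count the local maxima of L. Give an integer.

L separates as a function of s plus a function of t, so ∇L=0 decouples.
∂L/∂s = -24(s - 4)(s + 1)(s + 2) = 0 at s ∈ {-2, -1, 4}; ∂L/∂t = -4(t - 3) = 0 at t ∈ {3}.
The Hessian is diagonal: diag(L_ss, L_tt). Second derivatives: L_ss(-2)=-144, L_ss(-1)=120, L_ss(4)=-720; L_tt(3)=-4.
Local maxima occur where both diagonal entries negative: (-2, 3), (4, 3). Count: 2.

2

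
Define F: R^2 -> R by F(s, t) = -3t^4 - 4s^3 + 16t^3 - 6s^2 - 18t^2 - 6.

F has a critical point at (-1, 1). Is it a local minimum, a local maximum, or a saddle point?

local minimum

The mixed partial ∂²F/∂s∂t is 0, so the Hessian at any point is diag(F_ss, F_tt) = diag(-12(2s + 1), 12(-3t^2 + 8t - 3)).
At (-1, 1): H = diag(12, 24).
Both eigenvalues are positive, so H is positive definite: a local minimum.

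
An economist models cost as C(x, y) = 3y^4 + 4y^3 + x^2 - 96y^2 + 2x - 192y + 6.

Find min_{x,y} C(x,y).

-1275

C(x,y) separates as P(x) + Q(y) + 6, so its minimum is min P + min Q + 6.
P'(x) = 2x + 2 vanishes at x ∈ {-1}; Q'(y) = 12(y - 4)(y + 1)(y + 4) vanishes at y ∈ {-4, -1, 4}.
Local minima of P (where P''>0): P(-1)=-1. Local minima of Q: Q(-4)=-256, Q(4)=-1280.
So the global minimum of C is P(-1) + Q(4) + 6 = -1 − 1280 + 6 = -1275, attained at (-1, 4).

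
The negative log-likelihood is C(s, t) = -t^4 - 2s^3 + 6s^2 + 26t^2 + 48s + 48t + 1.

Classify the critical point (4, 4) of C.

local maximum

The mixed partial ∂²C/∂s∂t is 0, so the Hessian at any point is diag(C_ss, C_tt) = diag(12(-s + 1), 4(-3t^2 + 13)).
At (4, 4): H = diag(-36, -140).
Both eigenvalues are negative, so H is negative definite: a local maximum.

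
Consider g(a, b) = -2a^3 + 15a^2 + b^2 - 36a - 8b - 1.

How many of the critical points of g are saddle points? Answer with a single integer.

g separates as a function of a plus a function of b, so ∇g=0 decouples.
∂g/∂a = -6(a - 3)(a - 2) = 0 at a ∈ {2, 3}; ∂g/∂b = 2(b - 4) = 0 at b ∈ {4}.
The Hessian is diagonal: diag(g_aa, g_bb). Second derivatives: g_aa(2)=6, g_aa(3)=-6; g_bb(4)=2.
Saddle points occur where the two diagonal entries have opposite signs: (3, 4). Count: 1.

1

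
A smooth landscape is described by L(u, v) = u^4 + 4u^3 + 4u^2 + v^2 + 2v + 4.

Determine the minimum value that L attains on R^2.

3

L(u,v) separates as P(u) + Q(v) + 4, so its minimum is min P + min Q + 4.
P'(u) = 4u(u + 1)(u + 2) vanishes at u ∈ {-2, -1, 0}; Q'(v) = 2v + 2 vanishes at v ∈ {-1}.
Local minima of P (where P''>0): P(-2)=0, P(0)=0. Local minima of Q: Q(-1)=-1.
So the global minimum of L is P(-2) + Q(-1) + 4 = 0 − 1 + 4 = 3, attained at (-2, -1).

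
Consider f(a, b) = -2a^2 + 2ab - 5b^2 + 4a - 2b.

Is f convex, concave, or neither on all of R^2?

f is quadratic, so its Hessian is the constant matrix H = [[-4, 2], [2, -10]].
det(H) = 36, tr(H) = -14.
det(H) > 0 and tr(H) < 0, so H is negative definite everywhere: concave.

concave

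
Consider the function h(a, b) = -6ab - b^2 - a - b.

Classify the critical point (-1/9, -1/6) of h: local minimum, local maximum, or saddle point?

The Hessian of h is constant: H = [[0, -6], [-6, -2]].
det(H) = 0·(-2) − (-6)² = -36.
Since det(H) < 0, H is indefinite and the critical point is a saddle point.

saddle point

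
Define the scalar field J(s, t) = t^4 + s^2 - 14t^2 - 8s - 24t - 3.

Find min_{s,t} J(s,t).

J(s,t) separates as P(s) + Q(t) − 3, so its minimum is min P + min Q − 3.
P'(s) = 2s - 8 vanishes at s ∈ {4}; Q'(t) = 4(t - 3)(t + 1)(t + 2) vanishes at t ∈ {-2, -1, 3}.
Local minima of P (where P''>0): P(4)=-16. Local minima of Q: Q(-2)=8, Q(3)=-117.
So the global minimum of J is P(4) + Q(3) − 3 = -16 − 117 − 3 = -136, attained at (4, 3).

-136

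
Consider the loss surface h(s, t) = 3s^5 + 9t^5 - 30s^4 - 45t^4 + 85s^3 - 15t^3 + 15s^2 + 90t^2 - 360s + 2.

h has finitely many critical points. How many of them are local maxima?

4

h separates as a function of s plus a function of t, so ∇h=0 decouples.
∂h/∂s = 15(s - 4)(s - 3)(s - 2)(s + 1) = 0 at s ∈ {-1, 2, 3, 4}; ∂h/∂t = 45t(t - 4)(t - 1)(t + 1) = 0 at t ∈ {-1, 0, 1, 4}.
The Hessian is diagonal: diag(h_ss, h_tt). Second derivatives: h_ss(-1)=-900, h_ss(2)=90, h_ss(3)=-60, h_ss(4)=150; h_tt(-1)=-450, h_tt(0)=180, h_tt(1)=-270, h_tt(4)=2700.
Local maxima occur where both diagonal entries negative: (-1, -1), (-1, 1), (3, -1), (3, 1). Count: 4.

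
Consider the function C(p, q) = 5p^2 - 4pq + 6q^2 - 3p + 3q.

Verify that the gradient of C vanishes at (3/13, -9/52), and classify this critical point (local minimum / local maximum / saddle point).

local minimum

∇C = (10p - 4q - 3, -4p + 12q + 3); substituting (3/13, -9/52) gives ∇C = (0, 0), so (3/13, -9/52) is indeed a critical point.
The Hessian of C is constant: H = [[10, -4], [-4, 12]].
det(H) = 10·12 − (-4)² = 104.
det(H) > 0 and tr(H) = 22 > 0, so H is positive definite and the point is a local minimum.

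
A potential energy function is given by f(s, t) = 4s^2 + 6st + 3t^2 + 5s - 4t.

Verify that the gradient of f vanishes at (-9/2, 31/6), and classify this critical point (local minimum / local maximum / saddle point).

∇f = (8s + 6t + 5, 6s + 6t - 4); substituting (-9/2, 31/6) gives ∇f = (0, 0), so (-9/2, 31/6) is indeed a critical point.
The Hessian of f is constant: H = [[8, 6], [6, 6]].
det(H) = 8·6 − 6² = 12.
det(H) > 0 and tr(H) = 14 > 0, so H is positive definite and the point is a local minimum.

local minimum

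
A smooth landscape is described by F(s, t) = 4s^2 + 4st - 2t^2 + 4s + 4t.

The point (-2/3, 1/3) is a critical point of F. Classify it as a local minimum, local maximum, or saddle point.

saddle point

The Hessian of F is constant: H = [[8, 4], [4, -4]].
det(H) = 8·(-4) − 4² = -48.
Since det(H) < 0, H is indefinite and the critical point is a saddle point.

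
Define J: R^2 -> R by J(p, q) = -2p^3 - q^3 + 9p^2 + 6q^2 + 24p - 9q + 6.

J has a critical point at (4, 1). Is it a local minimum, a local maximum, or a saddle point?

The mixed partial ∂²J/∂p∂q is 0, so the Hessian at any point is diag(J_pp, J_qq) = diag(6(-2p + 3), 6(-q + 2)).
At (4, 1): H = diag(-30, 6).
The eigenvalues have opposite signs, so H is indefinite: a saddle point.

saddle point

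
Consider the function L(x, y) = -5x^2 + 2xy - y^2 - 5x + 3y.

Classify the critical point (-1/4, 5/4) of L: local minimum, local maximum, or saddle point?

local maximum

The Hessian of L is constant: H = [[-10, 2], [2, -2]].
det(H) = (-10)·(-2) − 2² = 16.
det(H) > 0 and tr(H) = -12 < 0, so H is negative definite and the point is a local maximum.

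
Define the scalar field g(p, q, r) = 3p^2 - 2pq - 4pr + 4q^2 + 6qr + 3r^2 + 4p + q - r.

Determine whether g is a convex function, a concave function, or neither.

convex

g is quadratic, so its Hessian is the constant matrix H = [[6, -2, -4], [-2, 8, 6], [-4, 6, 6]].
Leading principal minors: 6, 44, 16.
All positive ⇒ H ≻ 0 ⇒ convex.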